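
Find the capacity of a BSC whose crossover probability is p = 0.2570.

For BSC with error probability p:
C = 1 - H(p) where H(p) is binary entropy
H(0.2570) = -0.2570 × log₂(0.2570) - 0.7430 × log₂(0.7430)
H(p) = 0.8222
C = 1 - 0.8222 = 0.1778 bits/use


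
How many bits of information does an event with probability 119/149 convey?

Information content I(x) = -log₂(p(x))
I = -log₂(119/149) = -log₂(0.7987)
I = 0.3244 bits


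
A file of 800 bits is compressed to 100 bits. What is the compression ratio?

Compression ratio = Original / Compressed
= 800 / 100 = 8.00:1


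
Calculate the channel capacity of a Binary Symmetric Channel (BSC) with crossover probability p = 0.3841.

For BSC with error probability p:
C = 1 - H(p) where H(p) is binary entropy
H(0.3841) = -0.3841 × log₂(0.3841) - 0.6159 × log₂(0.6159)
H(p) = 0.9609
C = 1 - 0.9609 = 0.0391 bits/use


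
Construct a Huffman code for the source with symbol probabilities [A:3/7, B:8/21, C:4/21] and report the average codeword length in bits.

Huffman tree construction:
Combine smallest probabilities repeatedly
Resulting codes:
  A: 0 (length 1)
  B: 11 (length 2)
  C: 10 (length 2)
Average length = Σ p(s) × length(s) = 1.5714 bits


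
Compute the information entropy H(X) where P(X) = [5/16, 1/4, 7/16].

H(X) = -Σ p(x) log₂ p(x)
  -5/16 × log₂(5/16) = 0.5244
  -1/4 × log₂(1/4) = 0.5000
  -7/16 × log₂(7/16) = 0.5218
H(X) = 1.5462 bits


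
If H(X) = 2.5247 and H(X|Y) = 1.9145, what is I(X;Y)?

I(X;Y) = H(X) - H(X|Y)
I(X;Y) = 2.5247 - 1.9145 = 0.6102 bits


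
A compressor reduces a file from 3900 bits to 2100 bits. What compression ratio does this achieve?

Compression ratio = Original / Compressed
= 3900 / 2100 = 1.86:1


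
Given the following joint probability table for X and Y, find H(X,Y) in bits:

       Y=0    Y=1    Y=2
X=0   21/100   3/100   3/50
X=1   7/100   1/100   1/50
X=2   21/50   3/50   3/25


H(X,Y) = -Σ p(x,y) log₂ p(x,y)
  p(0,0)=21/100: -0.2100 × log₂(0.2100) = 0.4728
  p(0,1)=3/100: -0.0300 × log₂(0.0300) = 0.1518
  p(0,2)=3/50: -0.0600 × log₂(0.0600) = 0.2435
  p(1,0)=7/100: -0.0700 × log₂(0.0700) = 0.2686
  p(1,1)=1/100: -0.0100 × log₂(0.0100) = 0.0664
  p(1,2)=1/50: -0.0200 × log₂(0.0200) = 0.1129
  p(2,0)=21/50: -0.4200 × log₂(0.4200) = 0.5256
  p(2,1)=3/50: -0.0600 × log₂(0.0600) = 0.2435
  p(2,2)=3/25: -0.1200 × log₂(0.1200) = 0.3671
H(X,Y) = 2.4522 bits


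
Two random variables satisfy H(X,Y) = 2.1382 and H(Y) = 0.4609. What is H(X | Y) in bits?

Chain rule: H(X,Y) = H(X|Y) + H(Y)
H(X|Y) = H(X,Y) - H(Y) = 2.1382 - 0.4609 = 1.6773 bits


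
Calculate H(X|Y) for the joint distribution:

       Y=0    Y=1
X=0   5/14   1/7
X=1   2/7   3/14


H(X|Y) = Σ_y p(y) H(X|Y=y)
  p(Y=0) = 9/14, H(X|Y=0) = 0.9911
  p(Y=1) = 5/14, H(X|Y=1) = 0.9710
H(X|Y) = 0.6429×0.9911 + 0.3571×0.9710 = 0.9839 bits


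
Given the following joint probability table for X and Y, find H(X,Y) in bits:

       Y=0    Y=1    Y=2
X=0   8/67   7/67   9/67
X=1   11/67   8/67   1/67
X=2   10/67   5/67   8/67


H(X,Y) = -Σ p(x,y) log₂ p(x,y)
  p(0,0)=8/67: -0.1194 × log₂(0.1194) = 0.3661
  p(0,1)=7/67: -0.1045 × log₂(0.1045) = 0.3405
  p(0,2)=9/67: -0.1343 × log₂(0.1343) = 0.3890
  p(1,0)=11/67: -0.1642 × log₂(0.1642) = 0.4280
  p(1,1)=8/67: -0.1194 × log₂(0.1194) = 0.3661
  p(1,2)=1/67: -0.0149 × log₂(0.0149) = 0.0905
  p(2,0)=10/67: -0.1493 × log₂(0.1493) = 0.4096
  p(2,1)=5/67: -0.0746 × log₂(0.0746) = 0.2794
  p(2,2)=8/67: -0.1194 × log₂(0.1194) = 0.3661
H(X,Y) = 3.0353 bits


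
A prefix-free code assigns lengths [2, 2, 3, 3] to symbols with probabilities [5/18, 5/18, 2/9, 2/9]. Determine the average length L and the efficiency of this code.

Average length L = Σ p_i × l_i = 2.4444 bits
Entropy H = 1.9911 bits
Efficiency η = H/L × 100% = 81.45%


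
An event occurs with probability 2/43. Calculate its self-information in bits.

Information content I(x) = -log₂(p(x))
I = -log₂(2/43) = -log₂(0.0465)
I = 4.4263 bits


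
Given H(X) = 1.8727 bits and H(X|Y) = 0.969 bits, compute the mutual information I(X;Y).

I(X;Y) = H(X) - H(X|Y)
I(X;Y) = 1.8727 - 0.969 = 0.9037 bits


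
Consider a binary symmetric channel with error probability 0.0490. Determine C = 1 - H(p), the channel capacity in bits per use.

For BSC with error probability p:
C = 1 - H(p) where H(p) is binary entropy
H(0.0490) = -0.0490 × log₂(0.0490) - 0.9510 × log₂(0.9510)
H(p) = 0.2821
C = 1 - 0.2821 = 0.7179 bits/use


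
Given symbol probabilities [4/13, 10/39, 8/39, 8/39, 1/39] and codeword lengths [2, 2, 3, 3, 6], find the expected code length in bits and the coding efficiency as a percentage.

Average length L = Σ p_i × l_i = 2.5128 bits
Entropy H = 2.0998 bits
Efficiency η = H/L × 100% = 83.56%


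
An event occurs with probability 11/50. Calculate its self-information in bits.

Information content I(x) = -log₂(p(x))
I = -log₂(11/50) = -log₂(0.2200)
I = 2.1844 bits


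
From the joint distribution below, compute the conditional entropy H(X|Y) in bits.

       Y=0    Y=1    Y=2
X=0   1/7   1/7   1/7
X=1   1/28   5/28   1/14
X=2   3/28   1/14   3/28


H(X|Y) = Σ_y p(y) H(X|Y=y)
  p(Y=0) = 2/7, H(X|Y=0) = 1.4056
  p(Y=1) = 11/28, H(X|Y=1) = 1.4949
  p(Y=2) = 9/28, H(X|Y=2) = 1.5305
H(X|Y) = 0.2857×1.4056 + 0.3929×1.4949 + 0.3214×1.5305 = 1.4808 bits


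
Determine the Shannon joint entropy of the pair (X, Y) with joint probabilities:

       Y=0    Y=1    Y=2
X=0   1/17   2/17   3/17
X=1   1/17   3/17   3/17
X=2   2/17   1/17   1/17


H(X,Y) = -Σ p(x,y) log₂ p(x,y)
  p(0,0)=1/17: -0.0588 × log₂(0.0588) = 0.2404
  p(0,1)=2/17: -0.1176 × log₂(0.1176) = 0.3632
  p(0,2)=3/17: -0.1765 × log₂(0.1765) = 0.4416
  p(1,0)=1/17: -0.0588 × log₂(0.0588) = 0.2404
  p(1,1)=3/17: -0.1765 × log₂(0.1765) = 0.4416
  p(1,2)=3/17: -0.1765 × log₂(0.1765) = 0.4416
  p(2,0)=2/17: -0.1176 × log₂(0.1176) = 0.3632
  p(2,1)=1/17: -0.0588 × log₂(0.0588) = 0.2404
  p(2,2)=1/17: -0.0588 × log₂(0.0588) = 0.2404
H(X,Y) = 3.0131 bits


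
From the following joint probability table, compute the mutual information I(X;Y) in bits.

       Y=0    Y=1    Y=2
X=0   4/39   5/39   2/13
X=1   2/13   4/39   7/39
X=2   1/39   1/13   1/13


H(X) = 1.4972, H(Y) = 1.5656, H(X,Y) = 3.0344
I(X;Y) = H(X) + H(Y) - H(X,Y) = 0.0284 bits


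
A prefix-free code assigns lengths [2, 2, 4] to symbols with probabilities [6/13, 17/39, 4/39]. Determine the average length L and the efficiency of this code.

Average length L = Σ p_i × l_i = 2.2051 bits
Entropy H = 1.3740 bits
Efficiency η = H/L × 100% = 62.31%


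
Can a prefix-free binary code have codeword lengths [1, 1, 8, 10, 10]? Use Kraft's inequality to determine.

Kraft inequality: Σ 2^(-l_i) ≤ 1 for prefix-free code
Calculating: 2^(-1) + 2^(-1) + 2^(-8) + 2^(-10) + 2^(-10)
= 0.5 + 0.5 + 0.00390625 + 0.0009765625 + 0.0009765625
= 1.0059
Since 1.0059 > 1, prefix-free code does not exist


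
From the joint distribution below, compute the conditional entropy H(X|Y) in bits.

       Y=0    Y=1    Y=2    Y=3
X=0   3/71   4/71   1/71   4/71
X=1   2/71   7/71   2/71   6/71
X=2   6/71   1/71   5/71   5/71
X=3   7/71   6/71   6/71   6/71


H(X|Y) = Σ_y p(y) H(X|Y=y)
  p(Y=0) = 18/71, H(X|Y=0) = 1.8413
  p(Y=1) = 18/71, H(X|Y=1) = 1.7721
  p(Y=2) = 14/71, H(X|Y=2) = 1.7274
  p(Y=3) = 21/71, H(X|Y=3) = 1.9814
H(X|Y) = 0.2535×1.8413 + 0.2535×1.7721 + 0.1972×1.7274 + 0.2958×1.9814 = 1.8427 bits


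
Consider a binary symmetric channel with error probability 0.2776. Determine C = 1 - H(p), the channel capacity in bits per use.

For BSC with error probability p:
C = 1 - H(p) where H(p) is binary entropy
H(0.2776) = -0.2776 × log₂(0.2776) - 0.7224 × log₂(0.7224)
H(p) = 0.8522
C = 1 - 0.8522 = 0.1478 bits/use


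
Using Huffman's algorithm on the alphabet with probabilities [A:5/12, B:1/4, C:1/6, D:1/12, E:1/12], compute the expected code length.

Huffman tree construction:
Combine smallest probabilities repeatedly
Resulting codes:
  A: 0 (length 1)
  B: 10 (length 2)
  C: 110 (length 3)
  D: 1110 (length 4)
  E: 1111 (length 4)
Average length = Σ p(s) × length(s) = 2.0833 bits


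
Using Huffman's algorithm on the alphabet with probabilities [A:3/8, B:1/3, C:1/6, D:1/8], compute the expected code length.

Huffman tree construction:
Combine smallest probabilities repeatedly
Resulting codes:
  A: 0 (length 1)
  B: 11 (length 2)
  C: 101 (length 3)
  D: 100 (length 3)
Average length = Σ p(s) × length(s) = 1.9167 bits


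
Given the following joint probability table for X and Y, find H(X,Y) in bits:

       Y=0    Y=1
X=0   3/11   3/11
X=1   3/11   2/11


H(X,Y) = -Σ p(x,y) log₂ p(x,y)
  p(0,0)=3/11: -0.2727 × log₂(0.2727) = 0.5112
  p(0,1)=3/11: -0.2727 × log₂(0.2727) = 0.5112
  p(1,0)=3/11: -0.2727 × log₂(0.2727) = 0.5112
  p(1,1)=2/11: -0.1818 × log₂(0.1818) = 0.4472
H(X,Y) = 1.9808 bits


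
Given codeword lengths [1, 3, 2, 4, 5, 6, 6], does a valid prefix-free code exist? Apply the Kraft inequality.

Kraft inequality: Σ 2^(-l_i) ≤ 1 for prefix-free code
Calculating: 2^(-1) + 2^(-3) + 2^(-2) + 2^(-4) + 2^(-5) + 2^(-6) + 2^(-6)
= 0.5 + 0.125 + 0.25 + 0.0625 + 0.03125 + 0.015625 + 0.015625
= 1.0000
Since 1.0000 ≤ 1, prefix-free code exists


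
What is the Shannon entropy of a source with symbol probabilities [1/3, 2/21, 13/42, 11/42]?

H(X) = -Σ p(x) log₂ p(x)
  -1/3 × log₂(1/3) = 0.5283
  -2/21 × log₂(2/21) = 0.3231
  -13/42 × log₂(13/42) = 0.5237
  -11/42 × log₂(11/42) = 0.5062
H(X) = 1.8813 bits


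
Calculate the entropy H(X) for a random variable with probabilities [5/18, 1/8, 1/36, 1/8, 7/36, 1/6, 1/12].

H(X) = -Σ p(x) log₂ p(x)
  -5/18 × log₂(5/18) = 0.5133
  -1/8 × log₂(1/8) = 0.3750
  -1/36 × log₂(1/36) = 0.1436
  -1/8 × log₂(1/8) = 0.3750
  -7/36 × log₂(7/36) = 0.4594
  -1/6 × log₂(1/6) = 0.4308
  -1/12 × log₂(1/12) = 0.2987
H(X) = 2.5959 bits


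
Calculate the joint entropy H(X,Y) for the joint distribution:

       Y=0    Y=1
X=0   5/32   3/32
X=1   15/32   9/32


H(X,Y) = -Σ p(x,y) log₂ p(x,y)
  p(0,0)=5/32: -0.1562 × log₂(0.1562) = 0.4184
  p(0,1)=3/32: -0.0938 × log₂(0.0938) = 0.3202
  p(1,0)=15/32: -0.4688 × log₂(0.4688) = 0.5124
  p(1,1)=9/32: -0.2812 × log₂(0.2812) = 0.5147
H(X,Y) = 1.7657 bits


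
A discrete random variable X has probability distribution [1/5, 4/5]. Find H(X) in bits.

H(X) = -Σ p(x) log₂ p(x)
  -1/5 × log₂(1/5) = 0.4644
  -4/5 × log₂(4/5) = 0.2575
H(X) = 0.7219 bits


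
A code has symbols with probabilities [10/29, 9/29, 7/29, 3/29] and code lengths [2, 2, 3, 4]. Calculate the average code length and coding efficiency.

Average length L = Σ p_i × l_i = 2.4483 bits
Entropy H = 1.8871 bits
Efficiency η = H/L × 100% = 77.08%


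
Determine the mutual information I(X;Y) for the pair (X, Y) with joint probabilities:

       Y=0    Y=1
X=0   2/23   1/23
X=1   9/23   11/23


H(X) = 0.5586, H(Y) = 0.9986, H(X,Y) = 1.5417
I(X;Y) = H(X) + H(Y) - H(X,Y) = 0.0156 bits


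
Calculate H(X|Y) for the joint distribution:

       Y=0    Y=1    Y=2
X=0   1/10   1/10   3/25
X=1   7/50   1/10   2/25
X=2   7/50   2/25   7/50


H(X|Y) = Σ_y p(y) H(X|Y=y)
  p(Y=0) = 19/50, H(X|Y=0) = 1.5683
  p(Y=1) = 7/25, H(X|Y=1) = 1.5774
  p(Y=2) = 17/50, H(X|Y=2) = 1.5486
H(X|Y) = 0.3800×1.5683 + 0.2800×1.5774 + 0.3400×1.5486 = 1.5641 bits


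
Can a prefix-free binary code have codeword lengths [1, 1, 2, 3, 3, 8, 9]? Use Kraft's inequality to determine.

Kraft inequality: Σ 2^(-l_i) ≤ 1 for prefix-free code
Calculating: 2^(-1) + 2^(-1) + 2^(-2) + 2^(-3) + 2^(-3) + 2^(-8) + 2^(-9)
= 0.5 + 0.5 + 0.25 + 0.125 + 0.125 + 0.00390625 + 0.001953125
= 1.5059
Since 1.5059 > 1, prefix-free code does not exist


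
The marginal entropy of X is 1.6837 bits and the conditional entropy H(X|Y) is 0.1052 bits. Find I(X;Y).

I(X;Y) = H(X) - H(X|Y)
I(X;Y) = 1.6837 - 0.1052 = 1.5785 bits


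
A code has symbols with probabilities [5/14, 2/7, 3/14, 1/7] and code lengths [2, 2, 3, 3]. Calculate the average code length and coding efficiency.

Average length L = Σ p_i × l_i = 2.3571 bits
Entropy H = 1.9242 bits
Efficiency η = H/L × 100% = 81.63%


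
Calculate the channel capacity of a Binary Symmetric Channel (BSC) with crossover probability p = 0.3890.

For BSC with error probability p:
C = 1 - H(p) where H(p) is binary entropy
H(0.3890) = -0.3890 × log₂(0.3890) - 0.6110 × log₂(0.6110)
H(p) = 0.9642
C = 1 - 0.9642 = 0.0358 bits/use


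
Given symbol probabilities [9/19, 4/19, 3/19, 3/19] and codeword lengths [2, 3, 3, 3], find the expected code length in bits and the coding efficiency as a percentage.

Average length L = Σ p_i × l_i = 2.5263 bits
Entropy H = 1.8248 bits
Efficiency η = H/L × 100% = 72.23%


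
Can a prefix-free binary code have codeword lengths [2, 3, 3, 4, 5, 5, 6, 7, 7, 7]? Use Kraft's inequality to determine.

Kraft inequality: Σ 2^(-l_i) ≤ 1 for prefix-free code
Calculating: 2^(-2) + 2^(-3) + 2^(-3) + 2^(-4) + 2^(-5) + 2^(-5) + 2^(-6) + 2^(-7) + 2^(-7) + 2^(-7)
= 0.25 + 0.125 + 0.125 + 0.0625 + 0.03125 + 0.03125 + 0.015625 + 0.0078125 + 0.0078125 + 0.0078125
= 0.6641
Since 0.6641 ≤ 1, prefix-free code exists


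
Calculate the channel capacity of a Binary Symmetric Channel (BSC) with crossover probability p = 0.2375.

For BSC with error probability p:
C = 1 - H(p) where H(p) is binary entropy
H(0.2375) = -0.2375 × log₂(0.2375) - 0.7625 × log₂(0.7625)
H(p) = 0.7909
C = 1 - 0.7909 = 0.2091 bits/use


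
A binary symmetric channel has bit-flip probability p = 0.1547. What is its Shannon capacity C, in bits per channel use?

For BSC with error probability p:
C = 1 - H(p) where H(p) is binary entropy
H(0.1547) = -0.1547 × log₂(0.1547) - 0.8453 × log₂(0.8453)
H(p) = 0.6215
C = 1 - 0.6215 = 0.3785 bits/use


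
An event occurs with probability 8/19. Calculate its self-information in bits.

Information content I(x) = -log₂(p(x))
I = -log₂(8/19) = -log₂(0.4211)
I = 1.2479 bits


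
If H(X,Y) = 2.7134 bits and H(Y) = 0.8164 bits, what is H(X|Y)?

Chain rule: H(X,Y) = H(X|Y) + H(Y)
H(X|Y) = H(X,Y) - H(Y) = 2.7134 - 0.8164 = 1.897 bits


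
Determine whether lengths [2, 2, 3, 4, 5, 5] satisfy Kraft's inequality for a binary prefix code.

Kraft inequality: Σ 2^(-l_i) ≤ 1 for prefix-free code
Calculating: 2^(-2) + 2^(-2) + 2^(-3) + 2^(-4) + 2^(-5) + 2^(-5)
= 0.25 + 0.25 + 0.125 + 0.0625 + 0.03125 + 0.03125
= 0.7500
Since 0.7500 ≤ 1, prefix-free code exists


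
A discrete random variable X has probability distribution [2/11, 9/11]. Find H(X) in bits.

H(X) = -Σ p(x) log₂ p(x)
  -2/11 × log₂(2/11) = 0.4472
  -9/11 × log₂(9/11) = 0.2369
H(X) = 0.6840 bits


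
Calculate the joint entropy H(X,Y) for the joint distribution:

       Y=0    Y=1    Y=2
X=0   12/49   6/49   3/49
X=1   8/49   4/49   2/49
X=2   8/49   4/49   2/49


H(X,Y) = -Σ p(x,y) log₂ p(x,y)
  p(0,0)=12/49: -0.2449 × log₂(0.2449) = 0.4971
  p(0,1)=6/49: -0.1224 × log₂(0.1224) = 0.3710
  p(0,2)=3/49: -0.0612 × log₂(0.0612) = 0.2467
  p(1,0)=8/49: -0.1633 × log₂(0.1633) = 0.4269
  p(1,1)=4/49: -0.0816 × log₂(0.0816) = 0.2951
  p(1,2)=2/49: -0.0408 × log₂(0.0408) = 0.1884
  p(2,0)=8/49: -0.1633 × log₂(0.1633) = 0.4269
  p(2,1)=4/49: -0.0816 × log₂(0.0816) = 0.2951
  p(2,2)=2/49: -0.0408 × log₂(0.0408) = 0.1884
H(X,Y) = 2.9354 bits


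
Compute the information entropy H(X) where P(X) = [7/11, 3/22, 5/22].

H(X) = -Σ p(x) log₂ p(x)
  -7/11 × log₂(7/11) = 0.4150
  -3/22 × log₂(3/22) = 0.3920
  -5/22 × log₂(5/22) = 0.4858
H(X) = 1.2927 bits


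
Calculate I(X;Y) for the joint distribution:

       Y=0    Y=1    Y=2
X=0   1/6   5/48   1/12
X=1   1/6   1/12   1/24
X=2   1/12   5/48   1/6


H(X) = 1.5792, H(Y) = 1.5632, H(X,Y) = 3.0596
I(X;Y) = H(X) + H(Y) - H(X,Y) = 0.0828 bits


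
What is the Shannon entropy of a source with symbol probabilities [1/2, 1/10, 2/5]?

H(X) = -Σ p(x) log₂ p(x)
  -1/2 × log₂(1/2) = 0.5000
  -1/10 × log₂(1/10) = 0.3322
  -2/5 × log₂(2/5) = 0.5288
H(X) = 1.3610 bits


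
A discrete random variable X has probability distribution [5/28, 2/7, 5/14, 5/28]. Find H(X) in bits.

H(X) = -Σ p(x) log₂ p(x)
  -5/28 × log₂(5/28) = 0.4438
  -2/7 × log₂(2/7) = 0.5164
  -5/14 × log₂(5/14) = 0.5305
  -5/28 × log₂(5/28) = 0.4438
H(X) = 1.9345 bits


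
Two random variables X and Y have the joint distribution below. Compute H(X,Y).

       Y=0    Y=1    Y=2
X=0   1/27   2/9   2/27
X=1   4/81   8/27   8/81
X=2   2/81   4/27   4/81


H(X,Y) = -Σ p(x,y) log₂ p(x,y)
  p(0,0)=1/27: -0.0370 × log₂(0.0370) = 0.1761
  p(0,1)=2/9: -0.2222 × log₂(0.2222) = 0.4822
  p(0,2)=2/27: -0.0741 × log₂(0.0741) = 0.2781
  p(1,0)=4/81: -0.0494 × log₂(0.0494) = 0.2143
  p(1,1)=8/27: -0.2963 × log₂(0.2963) = 0.5200
  p(1,2)=8/81: -0.0988 × log₂(0.0988) = 0.3299
  p(2,0)=2/81: -0.0247 × log₂(0.0247) = 0.1318
  p(2,1)=4/27: -0.1481 × log₂(0.1481) = 0.4081
  p(2,2)=4/81: -0.0494 × log₂(0.0494) = 0.2143
H(X,Y) = 2.7549 bits


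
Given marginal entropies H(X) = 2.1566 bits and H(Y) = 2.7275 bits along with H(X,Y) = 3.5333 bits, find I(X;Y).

I(X;Y) = H(X) + H(Y) - H(X,Y)
I(X;Y) = 2.1566 + 2.7275 - 3.5333 = 1.3508 bits


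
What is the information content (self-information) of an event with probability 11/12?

Information content I(x) = -log₂(p(x))
I = -log₂(11/12) = -log₂(0.9167)
I = 0.1255 bits


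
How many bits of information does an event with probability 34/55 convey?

Information content I(x) = -log₂(p(x))
I = -log₂(34/55) = -log₂(0.6182)
I = 0.6939 bits


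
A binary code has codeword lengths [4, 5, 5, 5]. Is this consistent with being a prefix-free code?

Kraft inequality: Σ 2^(-l_i) ≤ 1 for prefix-free code
Calculating: 2^(-4) + 2^(-5) + 2^(-5) + 2^(-5)
= 0.0625 + 0.03125 + 0.03125 + 0.03125
= 0.1562
Since 0.1562 ≤ 1, prefix-free code exists


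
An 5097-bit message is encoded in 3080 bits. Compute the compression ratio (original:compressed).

Compression ratio = Original / Compressed
= 5097 / 3080 = 1.65:1


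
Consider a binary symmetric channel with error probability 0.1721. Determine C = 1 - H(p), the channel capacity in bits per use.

For BSC with error probability p:
C = 1 - H(p) where H(p) is binary entropy
H(0.1721) = -0.1721 × log₂(0.1721) - 0.8279 × log₂(0.8279)
H(p) = 0.6625
C = 1 - 0.6625 = 0.3375 bits/use


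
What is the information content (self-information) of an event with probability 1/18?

Information content I(x) = -log₂(p(x))
I = -log₂(1/18) = -log₂(0.0556)
I = 4.1699 bits


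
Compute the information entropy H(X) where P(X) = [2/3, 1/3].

H(X) = -Σ p(x) log₂ p(x)
  -2/3 × log₂(2/3) = 0.3900
  -1/3 × log₂(1/3) = 0.5283
H(X) = 0.9183 bits


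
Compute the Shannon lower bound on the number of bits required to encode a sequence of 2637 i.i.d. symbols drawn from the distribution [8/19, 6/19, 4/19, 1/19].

Entropy H = 1.7474 bits/symbol
Minimum bits = H × n = 1.7474 × 2637
= 4607.93 bits


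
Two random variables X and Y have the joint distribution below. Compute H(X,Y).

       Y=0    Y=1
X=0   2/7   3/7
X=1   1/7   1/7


H(X,Y) = -Σ p(x,y) log₂ p(x,y)
  p(0,0)=2/7: -0.2857 × log₂(0.2857) = 0.5164
  p(0,1)=3/7: -0.4286 × log₂(0.4286) = 0.5239
  p(1,0)=1/7: -0.1429 × log₂(0.1429) = 0.4011
  p(1,1)=1/7: -0.1429 × log₂(0.1429) = 0.4011
H(X,Y) = 1.8424 bits


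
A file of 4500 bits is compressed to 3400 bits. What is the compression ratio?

Compression ratio = Original / Compressed
= 4500 / 3400 = 1.32:1


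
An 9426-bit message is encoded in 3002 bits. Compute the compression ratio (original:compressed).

Compression ratio = Original / Compressed
= 9426 / 3002 = 3.14:1


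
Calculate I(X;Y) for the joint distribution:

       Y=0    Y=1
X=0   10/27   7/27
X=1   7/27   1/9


H(X) = 0.9510, H(Y) = 0.9510, H(X,Y) = 1.8928
I(X;Y) = H(X) + H(Y) - H(X,Y) = 0.0091 bits


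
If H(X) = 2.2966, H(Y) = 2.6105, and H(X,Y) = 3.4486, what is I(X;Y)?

I(X;Y) = H(X) + H(Y) - H(X,Y)
I(X;Y) = 2.2966 + 2.6105 - 3.4486 = 1.4585 bits


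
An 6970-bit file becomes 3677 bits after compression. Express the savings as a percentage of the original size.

Space savings = (1 - Compressed/Original) × 100%
= (1 - 3677/6970) × 100%
= 47.25%


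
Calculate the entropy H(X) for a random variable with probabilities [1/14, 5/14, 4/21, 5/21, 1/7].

H(X) = -Σ p(x) log₂ p(x)
  -1/14 × log₂(1/14) = 0.2720
  -5/14 × log₂(5/14) = 0.5305
  -4/21 × log₂(4/21) = 0.4557
  -5/21 × log₂(5/21) = 0.4929
  -1/7 × log₂(1/7) = 0.4011
H(X) = 2.1521 bits


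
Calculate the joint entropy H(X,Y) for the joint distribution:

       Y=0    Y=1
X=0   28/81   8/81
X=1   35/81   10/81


H(X,Y) = -Σ p(x,y) log₂ p(x,y)
  p(0,0)=28/81: -0.3457 × log₂(0.3457) = 0.5298
  p(0,1)=8/81: -0.0988 × log₂(0.0988) = 0.3299
  p(1,0)=35/81: -0.4321 × log₂(0.4321) = 0.5231
  p(1,1)=10/81: -0.1235 × log₂(0.1235) = 0.3726
H(X,Y) = 1.7553 bits


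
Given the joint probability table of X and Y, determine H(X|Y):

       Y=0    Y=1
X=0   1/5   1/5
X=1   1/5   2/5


H(X|Y) = Σ_y p(y) H(X|Y=y)
  p(Y=0) = 2/5, H(X|Y=0) = 1.0000
  p(Y=1) = 3/5, H(X|Y=1) = 0.9183
H(X|Y) = 0.4000×1.0000 + 0.6000×0.9183 = 0.9510 bits


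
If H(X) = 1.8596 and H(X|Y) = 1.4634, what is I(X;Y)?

I(X;Y) = H(X) - H(X|Y)
I(X;Y) = 1.8596 - 1.4634 = 0.3962 bits


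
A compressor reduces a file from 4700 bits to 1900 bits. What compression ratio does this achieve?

Compression ratio = Original / Compressed
= 4700 / 1900 = 2.47:1


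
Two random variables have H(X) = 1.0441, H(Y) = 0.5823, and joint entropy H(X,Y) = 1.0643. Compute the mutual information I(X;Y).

I(X;Y) = H(X) + H(Y) - H(X,Y)
I(X;Y) = 1.0441 + 0.5823 - 1.0643 = 0.5621 bits


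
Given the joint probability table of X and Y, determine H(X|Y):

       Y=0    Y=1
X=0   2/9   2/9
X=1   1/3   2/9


H(X|Y) = Σ_y p(y) H(X|Y=y)
  p(Y=0) = 5/9, H(X|Y=0) = 0.9710
  p(Y=1) = 4/9, H(X|Y=1) = 1.0000
H(X|Y) = 0.5556×0.9710 + 0.4444×1.0000 = 0.9839 bits


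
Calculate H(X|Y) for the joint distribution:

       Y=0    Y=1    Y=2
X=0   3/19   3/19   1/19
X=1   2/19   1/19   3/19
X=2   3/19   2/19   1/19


H(X|Y) = Σ_y p(y) H(X|Y=y)
  p(Y=0) = 8/19, H(X|Y=0) = 1.5613
  p(Y=1) = 6/19, H(X|Y=1) = 1.4591
  p(Y=2) = 5/19, H(X|Y=2) = 1.3710
H(X|Y) = 0.4211×1.5613 + 0.3158×1.4591 + 0.2632×1.3710 = 1.4789 bits


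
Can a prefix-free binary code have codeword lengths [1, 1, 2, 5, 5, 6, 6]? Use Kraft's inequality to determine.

Kraft inequality: Σ 2^(-l_i) ≤ 1 for prefix-free code
Calculating: 2^(-1) + 2^(-1) + 2^(-2) + 2^(-5) + 2^(-5) + 2^(-6) + 2^(-6)
= 0.5 + 0.5 + 0.25 + 0.03125 + 0.03125 + 0.015625 + 0.015625
= 1.3438
Since 1.3438 > 1, prefix-free code does not exist


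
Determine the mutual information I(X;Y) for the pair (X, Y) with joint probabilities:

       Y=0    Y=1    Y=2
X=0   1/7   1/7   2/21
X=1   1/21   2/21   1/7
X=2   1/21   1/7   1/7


H(X) = 1.5751, H(Y) = 1.5538, H(X,Y) = 3.0697
I(X;Y) = H(X) + H(Y) - H(X,Y) = 0.0592 bits


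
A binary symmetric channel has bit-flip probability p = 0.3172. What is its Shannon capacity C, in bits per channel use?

For BSC with error probability p:
C = 1 - H(p) where H(p) is binary entropy
H(0.3172) = -0.3172 × log₂(0.3172) - 0.6828 × log₂(0.6828)
H(p) = 0.9013
C = 1 - 0.9013 = 0.0987 bits/use


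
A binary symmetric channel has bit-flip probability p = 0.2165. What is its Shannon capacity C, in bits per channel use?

For BSC with error probability p:
C = 1 - H(p) where H(p) is binary entropy
H(0.2165) = -0.2165 × log₂(0.2165) - 0.7835 × log₂(0.7835)
H(p) = 0.7537
C = 1 - 0.7537 = 0.2463 bits/use


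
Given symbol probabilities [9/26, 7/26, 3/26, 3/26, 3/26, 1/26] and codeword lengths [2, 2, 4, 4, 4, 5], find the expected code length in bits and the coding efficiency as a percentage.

Average length L = Σ p_i × l_i = 2.8077 bits
Entropy H = 2.2987 bits
Efficiency η = H/L × 100% = 81.87%


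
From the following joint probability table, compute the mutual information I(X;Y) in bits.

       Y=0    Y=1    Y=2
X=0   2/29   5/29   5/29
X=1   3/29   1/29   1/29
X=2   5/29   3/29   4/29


H(X) = 1.4908, H(Y) = 1.5832, H(X,Y) = 2.9842
I(X;Y) = H(X) + H(Y) - H(X,Y) = 0.0898 bits


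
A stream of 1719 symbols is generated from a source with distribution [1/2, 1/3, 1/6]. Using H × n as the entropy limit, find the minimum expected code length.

Entropy H = 1.4591 bits/symbol
Minimum bits = H × n = 1.4591 × 1719
= 2508.28 bits


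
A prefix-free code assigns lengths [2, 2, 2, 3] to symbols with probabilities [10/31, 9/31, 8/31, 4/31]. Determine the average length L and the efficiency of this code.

Average length L = Σ p_i × l_i = 2.1290 bits
Entropy H = 1.9300 bits
Efficiency η = H/L × 100% = 90.65%


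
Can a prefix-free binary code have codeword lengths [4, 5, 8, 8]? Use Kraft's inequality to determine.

Kraft inequality: Σ 2^(-l_i) ≤ 1 for prefix-free code
Calculating: 2^(-4) + 2^(-5) + 2^(-8) + 2^(-8)
= 0.0625 + 0.03125 + 0.00390625 + 0.00390625
= 0.1016
Since 0.1016 ≤ 1, prefix-free code exists


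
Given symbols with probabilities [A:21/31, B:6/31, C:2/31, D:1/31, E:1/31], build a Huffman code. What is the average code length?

Huffman tree construction:
Combine smallest probabilities repeatedly
Resulting codes:
  A: 1 (length 1)
  B: 01 (length 2)
  C: 000 (length 3)
  D: 0010 (length 4)
  E: 0011 (length 4)
Average length = Σ p(s) × length(s) = 1.5161 bits


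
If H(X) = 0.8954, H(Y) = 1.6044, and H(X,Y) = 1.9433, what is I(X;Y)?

I(X;Y) = H(X) + H(Y) - H(X,Y)
I(X;Y) = 0.8954 + 1.6044 - 1.9433 = 0.5565 bits


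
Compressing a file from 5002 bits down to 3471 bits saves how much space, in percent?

Space savings = (1 - Compressed/Original) × 100%
= (1 - 3471/5002) × 100%
= 30.61%


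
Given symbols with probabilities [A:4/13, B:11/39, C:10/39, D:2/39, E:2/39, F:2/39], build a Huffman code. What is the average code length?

Huffman tree construction:
Combine smallest probabilities repeatedly
Resulting codes:
  A: 11 (length 2)
  B: 10 (length 2)
  C: 01 (length 2)
  D: 0010 (length 4)
  E: 0011 (length 4)
  F: 000 (length 3)
Average length = Σ p(s) × length(s) = 2.2564 bits


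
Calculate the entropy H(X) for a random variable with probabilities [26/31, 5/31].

H(X) = -Σ p(x) log₂ p(x)
  -26/31 × log₂(26/31) = 0.2128
  -5/31 × log₂(5/31) = 0.4246
H(X) = 0.6374 bits


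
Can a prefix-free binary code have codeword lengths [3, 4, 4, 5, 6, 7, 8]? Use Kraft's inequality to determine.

Kraft inequality: Σ 2^(-l_i) ≤ 1 for prefix-free code
Calculating: 2^(-3) + 2^(-4) + 2^(-4) + 2^(-5) + 2^(-6) + 2^(-7) + 2^(-8)
= 0.125 + 0.0625 + 0.0625 + 0.03125 + 0.015625 + 0.0078125 + 0.00390625
= 0.3086
Since 0.3086 ≤ 1, prefix-free code exists


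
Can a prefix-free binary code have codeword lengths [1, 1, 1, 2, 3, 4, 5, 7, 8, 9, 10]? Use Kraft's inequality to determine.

Kraft inequality: Σ 2^(-l_i) ≤ 1 for prefix-free code
Calculating: 2^(-1) + 2^(-1) + 2^(-1) + 2^(-2) + 2^(-3) + 2^(-4) + 2^(-5) + 2^(-7) + 2^(-8) + 2^(-9) + 2^(-10)
= 0.5 + 0.5 + 0.5 + 0.25 + 0.125 + 0.0625 + 0.03125 + 0.0078125 + 0.00390625 + 0.001953125 + 0.0009765625
= 1.9834
Since 1.9834 > 1, prefix-free code does not exist


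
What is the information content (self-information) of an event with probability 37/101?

Information content I(x) = -log₂(p(x))
I = -log₂(37/101) = -log₂(0.3663)
I = 1.4488 bits


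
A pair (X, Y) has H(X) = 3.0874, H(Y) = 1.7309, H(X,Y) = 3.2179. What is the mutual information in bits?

I(X;Y) = H(X) + H(Y) - H(X,Y)
I(X;Y) = 3.0874 + 1.7309 - 3.2179 = 1.6004 bits


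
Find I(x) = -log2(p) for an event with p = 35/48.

Information content I(x) = -log₂(p(x))
I = -log₂(35/48) = -log₂(0.7292)
I = 0.4557 bits


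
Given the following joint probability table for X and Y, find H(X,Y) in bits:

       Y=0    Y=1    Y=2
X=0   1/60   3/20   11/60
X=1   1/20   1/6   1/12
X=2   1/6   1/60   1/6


H(X,Y) = -Σ p(x,y) log₂ p(x,y)
  p(0,0)=1/60: -0.0167 × log₂(0.0167) = 0.0984
  p(0,1)=3/20: -0.1500 × log₂(0.1500) = 0.4105
  p(0,2)=11/60: -0.1833 × log₂(0.1833) = 0.4487
  p(1,0)=1/20: -0.0500 × log₂(0.0500) = 0.2161
  p(1,1)=1/6: -0.1667 × log₂(0.1667) = 0.4308
  p(1,2)=1/12: -0.0833 × log₂(0.0833) = 0.2987
  p(2,0)=1/6: -0.1667 × log₂(0.1667) = 0.4308
  p(2,1)=1/60: -0.0167 × log₂(0.0167) = 0.0984
  p(2,2)=1/6: -0.1667 × log₂(0.1667) = 0.4308
H(X,Y) = 2.8635 bits


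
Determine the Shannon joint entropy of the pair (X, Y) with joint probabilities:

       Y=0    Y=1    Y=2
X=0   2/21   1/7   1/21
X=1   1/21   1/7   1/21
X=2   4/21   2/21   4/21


H(X,Y) = -Σ p(x,y) log₂ p(x,y)
  p(0,0)=2/21: -0.0952 × log₂(0.0952) = 0.3231
  p(0,1)=1/7: -0.1429 × log₂(0.1429) = 0.4011
  p(0,2)=1/21: -0.0476 × log₂(0.0476) = 0.2092
  p(1,0)=1/21: -0.0476 × log₂(0.0476) = 0.2092
  p(1,1)=1/7: -0.1429 × log₂(0.1429) = 0.4011
  p(1,2)=1/21: -0.0476 × log₂(0.0476) = 0.2092
  p(2,0)=4/21: -0.1905 × log₂(0.1905) = 0.4557
  p(2,1)=2/21: -0.0952 × log₂(0.0952) = 0.3231
  p(2,2)=4/21: -0.1905 × log₂(0.1905) = 0.4557
H(X,Y) = 2.9871 bits


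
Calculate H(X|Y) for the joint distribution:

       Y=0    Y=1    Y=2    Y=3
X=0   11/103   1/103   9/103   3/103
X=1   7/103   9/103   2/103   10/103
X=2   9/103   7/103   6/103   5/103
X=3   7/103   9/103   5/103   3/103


H(X|Y) = Σ_y p(y) H(X|Y=y)
  p(Y=0) = 34/103, H(X|Y=0) = 1.9732
  p(Y=1) = 26/103, H(X|Y=1) = 1.7500
  p(Y=2) = 22/103, H(X|Y=2) = 1.8390
  p(Y=3) = 21/103, H(X|Y=3) = 1.8048
H(X|Y) = 0.3301×1.9732 + 0.2524×1.7500 + 0.2136×1.8390 + 0.2039×1.8048 = 1.8539 bits


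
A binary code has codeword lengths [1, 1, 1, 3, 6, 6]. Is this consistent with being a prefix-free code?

Kraft inequality: Σ 2^(-l_i) ≤ 1 for prefix-free code
Calculating: 2^(-1) + 2^(-1) + 2^(-1) + 2^(-3) + 2^(-6) + 2^(-6)
= 0.5 + 0.5 + 0.5 + 0.125 + 0.015625 + 0.015625
= 1.6562
Since 1.6562 > 1, prefix-free code does not exist


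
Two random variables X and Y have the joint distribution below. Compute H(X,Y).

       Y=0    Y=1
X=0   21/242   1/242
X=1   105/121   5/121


H(X,Y) = -Σ p(x,y) log₂ p(x,y)
  p(0,0)=21/242: -0.0868 × log₂(0.0868) = 0.3060
  p(0,1)=1/242: -0.0041 × log₂(0.0041) = 0.0327
  p(1,0)=105/121: -0.8678 × log₂(0.8678) = 0.1776
  p(1,1)=5/121: -0.0413 × log₂(0.0413) = 0.1900
H(X,Y) = 0.7063 bits


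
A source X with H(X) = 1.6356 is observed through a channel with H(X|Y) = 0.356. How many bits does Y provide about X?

I(X;Y) = H(X) - H(X|Y)
I(X;Y) = 1.6356 - 0.356 = 1.2796 bits


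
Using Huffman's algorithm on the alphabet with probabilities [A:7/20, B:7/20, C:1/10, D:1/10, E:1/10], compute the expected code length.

Huffman tree construction:
Combine smallest probabilities repeatedly
Resulting codes:
  A: 11 (length 2)
  B: 0 (length 1)
  C: 1010 (length 4)
  D: 1011 (length 4)
  E: 100 (length 3)
Average length = Σ p(s) × length(s) = 2.1500 bits


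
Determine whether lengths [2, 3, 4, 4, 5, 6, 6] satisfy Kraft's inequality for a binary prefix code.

Kraft inequality: Σ 2^(-l_i) ≤ 1 for prefix-free code
Calculating: 2^(-2) + 2^(-3) + 2^(-4) + 2^(-4) + 2^(-5) + 2^(-6) + 2^(-6)
= 0.25 + 0.125 + 0.0625 + 0.0625 + 0.03125 + 0.015625 + 0.015625
= 0.5625
Since 0.5625 ≤ 1, prefix-free code exists


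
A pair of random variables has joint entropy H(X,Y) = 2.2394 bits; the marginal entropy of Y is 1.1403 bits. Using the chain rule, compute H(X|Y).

Chain rule: H(X,Y) = H(X|Y) + H(Y)
H(X|Y) = H(X,Y) - H(Y) = 2.2394 - 1.1403 = 1.0991 bits


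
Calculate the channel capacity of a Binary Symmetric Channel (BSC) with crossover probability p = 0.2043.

For BSC with error probability p:
C = 1 - H(p) where H(p) is binary entropy
H(0.2043) = -0.2043 × log₂(0.2043) - 0.7957 × log₂(0.7957)
H(p) = 0.7304
C = 1 - 0.7304 = 0.2696 bits/use


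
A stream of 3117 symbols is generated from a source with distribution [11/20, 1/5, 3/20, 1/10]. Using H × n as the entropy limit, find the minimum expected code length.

Entropy H = 1.6815 bits/symbol
Minimum bits = H × n = 1.6815 × 3117
= 5241.22 bits


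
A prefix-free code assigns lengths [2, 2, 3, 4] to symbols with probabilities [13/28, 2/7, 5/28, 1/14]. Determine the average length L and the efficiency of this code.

Average length L = Σ p_i × l_i = 2.3214 bits
Entropy H = 1.7461 bits
Efficiency η = H/L × 100% = 75.22%


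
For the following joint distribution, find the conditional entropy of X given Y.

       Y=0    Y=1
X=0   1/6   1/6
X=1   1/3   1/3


H(X|Y) = Σ_y p(y) H(X|Y=y)
  p(Y=0) = 1/2, H(X|Y=0) = 0.9183
  p(Y=1) = 1/2, H(X|Y=1) = 0.9183
H(X|Y) = 0.5000×0.9183 + 0.5000×0.9183 = 0.9183 bits


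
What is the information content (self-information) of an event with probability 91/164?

Information content I(x) = -log₂(p(x))
I = -log₂(91/164) = -log₂(0.5549)
I = 0.8498 bits


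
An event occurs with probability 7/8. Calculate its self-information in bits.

Information content I(x) = -log₂(p(x))
I = -log₂(7/8) = -log₂(0.8750)
I = 0.1926 bits


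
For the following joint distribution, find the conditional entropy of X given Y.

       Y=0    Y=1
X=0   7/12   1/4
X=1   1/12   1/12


H(X|Y) = Σ_y p(y) H(X|Y=y)
  p(Y=0) = 2/3, H(X|Y=0) = 0.5436
  p(Y=1) = 1/3, H(X|Y=1) = 0.8113
H(X|Y) = 0.6667×0.5436 + 0.3333×0.8113 = 0.6328 bits


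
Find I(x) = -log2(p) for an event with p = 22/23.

Information content I(x) = -log₂(p(x))
I = -log₂(22/23) = -log₂(0.9565)
I = 0.0641 bits


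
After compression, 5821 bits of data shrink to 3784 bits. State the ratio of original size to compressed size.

Compression ratio = Original / Compressed
= 5821 / 3784 = 1.54:1


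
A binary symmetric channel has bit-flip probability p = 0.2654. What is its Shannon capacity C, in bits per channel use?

For BSC with error probability p:
C = 1 - H(p) where H(p) is binary entropy
H(0.2654) = -0.2654 × log₂(0.2654) - 0.7346 × log₂(0.7346)
H(p) = 0.8348
C = 1 - 0.8348 = 0.1652 bits/use


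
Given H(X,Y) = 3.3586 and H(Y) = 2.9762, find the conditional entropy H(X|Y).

Chain rule: H(X,Y) = H(X|Y) + H(Y)
H(X|Y) = H(X,Y) - H(Y) = 3.3586 - 2.9762 = 0.3824 bits


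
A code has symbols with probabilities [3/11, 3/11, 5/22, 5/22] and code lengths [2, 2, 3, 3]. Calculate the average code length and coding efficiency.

Average length L = Σ p_i × l_i = 2.4545 bits
Entropy H = 1.9940 bits
Efficiency η = H/L × 100% = 81.24%


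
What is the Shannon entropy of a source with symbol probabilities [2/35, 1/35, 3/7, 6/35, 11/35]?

H(X) = -Σ p(x) log₂ p(x)
  -2/35 × log₂(2/35) = 0.2360
  -1/35 × log₂(1/35) = 0.1466
  -3/7 × log₂(3/7) = 0.5239
  -6/35 × log₂(6/35) = 0.4362
  -11/35 × log₂(11/35) = 0.5248
H(X) = 1.8674 bits


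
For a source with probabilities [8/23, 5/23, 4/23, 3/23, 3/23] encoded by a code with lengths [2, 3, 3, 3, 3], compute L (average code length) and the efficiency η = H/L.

Average length L = Σ p_i × l_i = 2.6522 bits
Entropy H = 2.2140 bits
Efficiency η = H/L × 100% = 83.48%


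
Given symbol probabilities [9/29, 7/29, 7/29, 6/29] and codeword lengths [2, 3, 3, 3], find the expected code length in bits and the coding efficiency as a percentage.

Average length L = Σ p_i × l_i = 2.6897 bits
Entropy H = 1.9841 bits
Efficiency η = H/L × 100% = 73.77%


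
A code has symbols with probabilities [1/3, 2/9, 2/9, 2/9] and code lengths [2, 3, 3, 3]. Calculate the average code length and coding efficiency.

Average length L = Σ p_i × l_i = 2.6667 bits
Entropy H = 1.9749 bits
Efficiency η = H/L × 100% = 74.06%


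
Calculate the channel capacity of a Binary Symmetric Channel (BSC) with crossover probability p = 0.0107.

For BSC with error probability p:
C = 1 - H(p) where H(p) is binary entropy
H(0.0107) = -0.0107 × log₂(0.0107) - 0.9893 × log₂(0.9893)
H(p) = 0.0854
C = 1 - 0.0854 = 0.9146 bits/use


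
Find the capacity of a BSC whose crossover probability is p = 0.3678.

For BSC with error probability p:
C = 1 - H(p) where H(p) is binary entropy
H(0.3678) = -0.3678 × log₂(0.3678) - 0.6322 × log₂(0.6322)
H(p) = 0.9490
C = 1 - 0.9490 = 0.0510 bits/use


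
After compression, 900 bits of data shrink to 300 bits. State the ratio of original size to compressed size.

Compression ratio = Original / Compressed
= 900 / 300 = 3.00:1


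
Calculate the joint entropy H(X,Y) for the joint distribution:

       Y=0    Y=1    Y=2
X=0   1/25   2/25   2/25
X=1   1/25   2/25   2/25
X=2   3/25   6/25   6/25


H(X,Y) = -Σ p(x,y) log₂ p(x,y)
  p(0,0)=1/25: -0.0400 × log₂(0.0400) = 0.1858
  p(0,1)=2/25: -0.0800 × log₂(0.0800) = 0.2915
  p(0,2)=2/25: -0.0800 × log₂(0.0800) = 0.2915
  p(1,0)=1/25: -0.0400 × log₂(0.0400) = 0.1858
  p(1,1)=2/25: -0.0800 × log₂(0.0800) = 0.2915
  p(1,2)=2/25: -0.0800 × log₂(0.0800) = 0.2915
  p(2,0)=3/25: -0.1200 × log₂(0.1200) = 0.3671
  p(2,1)=6/25: -0.2400 × log₂(0.2400) = 0.4941
  p(2,2)=6/25: -0.2400 × log₂(0.2400) = 0.4941
H(X,Y) = 2.8929 bits


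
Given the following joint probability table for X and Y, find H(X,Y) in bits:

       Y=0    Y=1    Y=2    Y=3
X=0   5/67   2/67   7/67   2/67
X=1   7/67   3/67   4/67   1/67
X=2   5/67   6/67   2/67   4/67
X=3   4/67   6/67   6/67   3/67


H(X,Y) = -Σ p(x,y) log₂ p(x,y)
  p(0,0)=5/67: -0.0746 × log₂(0.0746) = 0.2794
  p(0,1)=2/67: -0.0299 × log₂(0.0299) = 0.1512
  p(0,2)=7/67: -0.1045 × log₂(0.1045) = 0.3405
  p(0,3)=2/67: -0.0299 × log₂(0.0299) = 0.1512
  p(1,0)=7/67: -0.1045 × log₂(0.1045) = 0.3405
  p(1,1)=3/67: -0.0448 × log₂(0.0448) = 0.2006
  p(1,2)=4/67: -0.0597 × log₂(0.0597) = 0.2428
  p(1,3)=1/67: -0.0149 × log₂(0.0149) = 0.0905
  p(2,0)=5/67: -0.0746 × log₂(0.0746) = 0.2794
  p(2,1)=6/67: -0.0896 × log₂(0.0896) = 0.3117
  p(2,2)=2/67: -0.0299 × log₂(0.0299) = 0.1512
  p(2,3)=4/67: -0.0597 × log₂(0.0597) = 0.2428
  p(3,0)=4/67: -0.0597 × log₂(0.0597) = 0.2428
  p(3,1)=6/67: -0.0896 × log₂(0.0896) = 0.3117
  p(3,2)=6/67: -0.0896 × log₂(0.0896) = 0.3117
  p(3,3)=3/67: -0.0448 × log₂(0.0448) = 0.2006
H(X,Y) = 3.8488 bits


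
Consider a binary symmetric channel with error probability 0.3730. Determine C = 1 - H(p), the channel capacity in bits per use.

For BSC with error probability p:
C = 1 - H(p) where H(p) is binary entropy
H(0.3730) = -0.3730 × log₂(0.3730) - 0.6270 × log₂(0.6270)
H(p) = 0.9529
C = 1 - 0.9529 = 0.0471 bits/use


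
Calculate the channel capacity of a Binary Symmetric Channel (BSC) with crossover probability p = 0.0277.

For BSC with error probability p:
C = 1 - H(p) where H(p) is binary entropy
H(0.0277) = -0.0277 × log₂(0.0277) - 0.9723 × log₂(0.9723)
H(p) = 0.1827
C = 1 - 0.1827 = 0.8173 bits/use


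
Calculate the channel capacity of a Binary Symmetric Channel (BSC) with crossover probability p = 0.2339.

For BSC with error probability p:
C = 1 - H(p) where H(p) is binary entropy
H(0.2339) = -0.2339 × log₂(0.2339) - 0.7661 × log₂(0.7661)
H(p) = 0.7847
C = 1 - 0.7847 = 0.2153 bits/use


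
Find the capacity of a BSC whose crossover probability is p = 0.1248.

For BSC with error probability p:
C = 1 - H(p) where H(p) is binary entropy
H(0.1248) = -0.1248 × log₂(0.1248) - 0.8752 × log₂(0.8752)
H(p) = 0.5430
C = 1 - 0.5430 = 0.4570 bits/use
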